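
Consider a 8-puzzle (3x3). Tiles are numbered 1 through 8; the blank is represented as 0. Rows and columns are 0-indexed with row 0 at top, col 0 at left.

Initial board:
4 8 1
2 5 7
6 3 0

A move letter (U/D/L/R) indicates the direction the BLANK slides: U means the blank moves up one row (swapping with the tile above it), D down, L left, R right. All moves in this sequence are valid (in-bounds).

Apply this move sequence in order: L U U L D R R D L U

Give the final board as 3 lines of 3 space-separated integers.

Answer: 2 4 1
8 0 3
6 7 5

Derivation:
After move 1 (L):
4 8 1
2 5 7
6 0 3

After move 2 (U):
4 8 1
2 0 7
6 5 3

After move 3 (U):
4 0 1
2 8 7
6 5 3

After move 4 (L):
0 4 1
2 8 7
6 5 3

After move 5 (D):
2 4 1
0 8 7
6 5 3

After move 6 (R):
2 4 1
8 0 7
6 5 3

After move 7 (R):
2 4 1
8 7 0
6 5 3

After move 8 (D):
2 4 1
8 7 3
6 5 0

After move 9 (L):
2 4 1
8 7 3
6 0 5

After move 10 (U):
2 4 1
8 0 3
6 7 5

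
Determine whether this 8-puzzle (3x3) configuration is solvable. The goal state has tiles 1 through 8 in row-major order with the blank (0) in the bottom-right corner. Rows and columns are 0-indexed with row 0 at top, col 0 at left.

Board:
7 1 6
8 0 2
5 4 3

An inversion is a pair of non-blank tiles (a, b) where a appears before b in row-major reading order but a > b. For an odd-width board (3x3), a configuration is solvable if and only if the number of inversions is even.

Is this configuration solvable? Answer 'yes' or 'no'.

Inversions (pairs i<j in row-major order where tile[i] > tile[j] > 0): 17
17 is odd, so the puzzle is not solvable.

Answer: no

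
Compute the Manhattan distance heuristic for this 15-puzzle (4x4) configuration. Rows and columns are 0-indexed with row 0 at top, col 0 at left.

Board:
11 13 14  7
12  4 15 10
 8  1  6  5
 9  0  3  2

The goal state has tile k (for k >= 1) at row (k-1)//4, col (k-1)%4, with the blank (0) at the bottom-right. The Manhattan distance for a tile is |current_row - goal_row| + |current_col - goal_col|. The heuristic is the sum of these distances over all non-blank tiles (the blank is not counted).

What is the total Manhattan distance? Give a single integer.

Answer: 48

Derivation:
Tile 11: at (0,0), goal (2,2), distance |0-2|+|0-2| = 4
Tile 13: at (0,1), goal (3,0), distance |0-3|+|1-0| = 4
Tile 14: at (0,2), goal (3,1), distance |0-3|+|2-1| = 4
Tile 7: at (0,3), goal (1,2), distance |0-1|+|3-2| = 2
Tile 12: at (1,0), goal (2,3), distance |1-2|+|0-3| = 4
Tile 4: at (1,1), goal (0,3), distance |1-0|+|1-3| = 3
Tile 15: at (1,2), goal (3,2), distance |1-3|+|2-2| = 2
Tile 10: at (1,3), goal (2,1), distance |1-2|+|3-1| = 3
Tile 8: at (2,0), goal (1,3), distance |2-1|+|0-3| = 4
Tile 1: at (2,1), goal (0,0), distance |2-0|+|1-0| = 3
Tile 6: at (2,2), goal (1,1), distance |2-1|+|2-1| = 2
Tile 5: at (2,3), goal (1,0), distance |2-1|+|3-0| = 4
Tile 9: at (3,0), goal (2,0), distance |3-2|+|0-0| = 1
Tile 3: at (3,2), goal (0,2), distance |3-0|+|2-2| = 3
Tile 2: at (3,3), goal (0,1), distance |3-0|+|3-1| = 5
Sum: 4 + 4 + 4 + 2 + 4 + 3 + 2 + 3 + 4 + 3 + 2 + 4 + 1 + 3 + 5 = 48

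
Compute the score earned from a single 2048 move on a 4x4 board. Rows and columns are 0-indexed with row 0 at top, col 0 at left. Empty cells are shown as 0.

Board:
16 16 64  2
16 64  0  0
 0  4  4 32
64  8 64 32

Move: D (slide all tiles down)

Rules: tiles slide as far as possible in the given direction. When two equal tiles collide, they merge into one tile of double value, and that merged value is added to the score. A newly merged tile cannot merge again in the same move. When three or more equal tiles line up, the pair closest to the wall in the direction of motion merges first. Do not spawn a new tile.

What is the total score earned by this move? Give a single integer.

Answer: 96

Derivation:
Slide down:
col 0: [16, 16, 0, 64] -> [0, 0, 32, 64]  score +32 (running 32)
col 1: [16, 64, 4, 8] -> [16, 64, 4, 8]  score +0 (running 32)
col 2: [64, 0, 4, 64] -> [0, 64, 4, 64]  score +0 (running 32)
col 3: [2, 0, 32, 32] -> [0, 0, 2, 64]  score +64 (running 96)
Board after move:
 0 16  0  0
 0 64 64  0
32  4  4  2
64  8 64 64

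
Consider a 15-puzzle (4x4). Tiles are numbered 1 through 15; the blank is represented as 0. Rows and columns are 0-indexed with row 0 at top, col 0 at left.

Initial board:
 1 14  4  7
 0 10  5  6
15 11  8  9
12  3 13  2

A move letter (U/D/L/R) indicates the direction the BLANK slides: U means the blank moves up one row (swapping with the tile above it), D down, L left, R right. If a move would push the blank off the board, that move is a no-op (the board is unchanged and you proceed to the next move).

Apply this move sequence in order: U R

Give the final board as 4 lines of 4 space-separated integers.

Answer: 14  0  4  7
 1 10  5  6
15 11  8  9
12  3 13  2

Derivation:
After move 1 (U):
 0 14  4  7
 1 10  5  6
15 11  8  9
12  3 13  2

After move 2 (R):
14  0  4  7
 1 10  5  6
15 11  8  9
12  3 13  2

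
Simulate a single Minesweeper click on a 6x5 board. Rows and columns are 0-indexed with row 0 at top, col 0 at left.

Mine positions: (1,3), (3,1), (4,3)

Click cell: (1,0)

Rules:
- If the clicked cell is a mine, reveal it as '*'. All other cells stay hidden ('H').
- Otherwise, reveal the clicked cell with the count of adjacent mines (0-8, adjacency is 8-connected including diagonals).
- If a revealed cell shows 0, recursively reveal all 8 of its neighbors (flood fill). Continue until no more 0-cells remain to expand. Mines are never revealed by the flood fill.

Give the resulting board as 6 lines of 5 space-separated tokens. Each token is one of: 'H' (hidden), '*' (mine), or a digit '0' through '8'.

0 0 1 H H
0 0 1 H H
1 1 2 H H
H H H H H
H H H H H
H H H H H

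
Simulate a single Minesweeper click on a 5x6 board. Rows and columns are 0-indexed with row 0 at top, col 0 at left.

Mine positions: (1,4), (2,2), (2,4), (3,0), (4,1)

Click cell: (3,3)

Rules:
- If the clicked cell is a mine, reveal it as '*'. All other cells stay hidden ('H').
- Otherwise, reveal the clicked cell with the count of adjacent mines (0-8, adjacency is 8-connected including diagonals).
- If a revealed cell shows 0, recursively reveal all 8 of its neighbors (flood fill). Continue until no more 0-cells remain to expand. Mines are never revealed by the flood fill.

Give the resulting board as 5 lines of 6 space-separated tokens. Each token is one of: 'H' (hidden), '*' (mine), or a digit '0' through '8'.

H H H H H H
H H H H H H
H H H H H H
H H H 2 H H
H H H H H H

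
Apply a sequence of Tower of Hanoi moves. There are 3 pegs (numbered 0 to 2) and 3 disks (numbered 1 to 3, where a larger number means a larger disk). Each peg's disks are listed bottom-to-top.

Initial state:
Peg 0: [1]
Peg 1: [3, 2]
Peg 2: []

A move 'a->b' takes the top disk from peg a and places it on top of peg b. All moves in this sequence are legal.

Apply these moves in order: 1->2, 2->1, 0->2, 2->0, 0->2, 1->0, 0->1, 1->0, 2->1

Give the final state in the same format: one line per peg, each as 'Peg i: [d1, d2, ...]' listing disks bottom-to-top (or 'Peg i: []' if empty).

Answer: Peg 0: [2]
Peg 1: [3, 1]
Peg 2: []

Derivation:
After move 1 (1->2):
Peg 0: [1]
Peg 1: [3]
Peg 2: [2]

After move 2 (2->1):
Peg 0: [1]
Peg 1: [3, 2]
Peg 2: []

After move 3 (0->2):
Peg 0: []
Peg 1: [3, 2]
Peg 2: [1]

After move 4 (2->0):
Peg 0: [1]
Peg 1: [3, 2]
Peg 2: []

After move 5 (0->2):
Peg 0: []
Peg 1: [3, 2]
Peg 2: [1]

After move 6 (1->0):
Peg 0: [2]
Peg 1: [3]
Peg 2: [1]

After move 7 (0->1):
Peg 0: []
Peg 1: [3, 2]
Peg 2: [1]

After move 8 (1->0):
Peg 0: [2]
Peg 1: [3]
Peg 2: [1]

After move 9 (2->1):
Peg 0: [2]
Peg 1: [3, 1]
Peg 2: []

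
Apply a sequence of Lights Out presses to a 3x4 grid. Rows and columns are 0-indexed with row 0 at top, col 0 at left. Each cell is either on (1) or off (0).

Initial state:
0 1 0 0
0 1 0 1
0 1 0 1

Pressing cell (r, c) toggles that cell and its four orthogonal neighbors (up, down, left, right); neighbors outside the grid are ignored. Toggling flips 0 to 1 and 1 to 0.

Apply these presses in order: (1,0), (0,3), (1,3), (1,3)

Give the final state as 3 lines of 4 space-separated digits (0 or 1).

Answer: 1 1 1 1
1 0 0 0
1 1 0 1

Derivation:
After press 1 at (1,0):
1 1 0 0
1 0 0 1
1 1 0 1

After press 2 at (0,3):
1 1 1 1
1 0 0 0
1 1 0 1

After press 3 at (1,3):
1 1 1 0
1 0 1 1
1 1 0 0

After press 4 at (1,3):
1 1 1 1
1 0 0 0
1 1 0 1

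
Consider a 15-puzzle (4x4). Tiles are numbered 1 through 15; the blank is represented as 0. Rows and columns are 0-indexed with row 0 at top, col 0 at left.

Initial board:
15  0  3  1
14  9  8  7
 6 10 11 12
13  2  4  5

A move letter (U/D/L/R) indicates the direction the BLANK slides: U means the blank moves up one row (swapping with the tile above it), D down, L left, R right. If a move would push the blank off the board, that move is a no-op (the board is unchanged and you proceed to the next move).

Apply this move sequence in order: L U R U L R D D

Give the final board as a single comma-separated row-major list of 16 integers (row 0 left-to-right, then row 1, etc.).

Answer: 15, 9, 3, 1, 14, 10, 8, 7, 6, 0, 11, 12, 13, 2, 4, 5

Derivation:
After move 1 (L):
 0 15  3  1
14  9  8  7
 6 10 11 12
13  2  4  5

After move 2 (U):
 0 15  3  1
14  9  8  7
 6 10 11 12
13  2  4  5

After move 3 (R):
15  0  3  1
14  9  8  7
 6 10 11 12
13  2  4  5

After move 4 (U):
15  0  3  1
14  9  8  7
 6 10 11 12
13  2  4  5

After move 5 (L):
 0 15  3  1
14  9  8  7
 6 10 11 12
13  2  4  5

After move 6 (R):
15  0  3  1
14  9  8  7
 6 10 11 12
13  2  4  5

After move 7 (D):
15  9  3  1
14  0  8  7
 6 10 11 12
13  2  4  5

After move 8 (D):
15  9  3  1
14 10  8  7
 6  0 11 12
13  2  4  5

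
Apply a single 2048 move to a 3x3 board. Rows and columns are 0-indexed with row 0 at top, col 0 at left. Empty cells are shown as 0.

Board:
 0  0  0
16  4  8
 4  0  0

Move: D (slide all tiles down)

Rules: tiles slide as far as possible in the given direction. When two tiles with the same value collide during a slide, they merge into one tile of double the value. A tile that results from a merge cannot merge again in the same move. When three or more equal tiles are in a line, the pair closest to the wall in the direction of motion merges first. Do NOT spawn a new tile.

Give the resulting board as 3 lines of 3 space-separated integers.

Slide down:
col 0: [0, 16, 4] -> [0, 16, 4]
col 1: [0, 4, 0] -> [0, 0, 4]
col 2: [0, 8, 0] -> [0, 0, 8]

Answer:  0  0  0
16  0  0
 4  4  8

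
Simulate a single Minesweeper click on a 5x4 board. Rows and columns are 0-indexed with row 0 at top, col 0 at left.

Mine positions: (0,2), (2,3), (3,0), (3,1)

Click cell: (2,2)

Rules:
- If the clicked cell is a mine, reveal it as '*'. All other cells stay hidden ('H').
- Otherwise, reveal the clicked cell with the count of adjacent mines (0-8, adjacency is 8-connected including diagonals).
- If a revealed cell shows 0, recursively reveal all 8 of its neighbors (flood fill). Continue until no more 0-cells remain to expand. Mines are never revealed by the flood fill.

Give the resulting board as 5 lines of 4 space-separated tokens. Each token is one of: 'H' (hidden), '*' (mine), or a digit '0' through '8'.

H H H H
H H H H
H H 2 H
H H H H
H H H H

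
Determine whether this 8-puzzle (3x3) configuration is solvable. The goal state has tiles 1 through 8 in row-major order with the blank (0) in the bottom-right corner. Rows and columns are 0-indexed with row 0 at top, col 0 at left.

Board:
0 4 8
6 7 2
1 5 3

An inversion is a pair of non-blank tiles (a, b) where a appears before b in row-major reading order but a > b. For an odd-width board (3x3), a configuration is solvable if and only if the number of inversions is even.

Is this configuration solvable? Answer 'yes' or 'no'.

Inversions (pairs i<j in row-major order where tile[i] > tile[j] > 0): 19
19 is odd, so the puzzle is not solvable.

Answer: no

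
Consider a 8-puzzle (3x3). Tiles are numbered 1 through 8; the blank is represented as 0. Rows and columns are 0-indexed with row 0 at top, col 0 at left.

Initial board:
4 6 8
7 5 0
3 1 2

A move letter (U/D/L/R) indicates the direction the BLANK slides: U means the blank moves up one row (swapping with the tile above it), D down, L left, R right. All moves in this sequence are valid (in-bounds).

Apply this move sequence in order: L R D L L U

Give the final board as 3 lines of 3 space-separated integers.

After move 1 (L):
4 6 8
7 0 5
3 1 2

After move 2 (R):
4 6 8
7 5 0
3 1 2

After move 3 (D):
4 6 8
7 5 2
3 1 0

After move 4 (L):
4 6 8
7 5 2
3 0 1

After move 5 (L):
4 6 8
7 5 2
0 3 1

After move 6 (U):
4 6 8
0 5 2
7 3 1

Answer: 4 6 8
0 5 2
7 3 1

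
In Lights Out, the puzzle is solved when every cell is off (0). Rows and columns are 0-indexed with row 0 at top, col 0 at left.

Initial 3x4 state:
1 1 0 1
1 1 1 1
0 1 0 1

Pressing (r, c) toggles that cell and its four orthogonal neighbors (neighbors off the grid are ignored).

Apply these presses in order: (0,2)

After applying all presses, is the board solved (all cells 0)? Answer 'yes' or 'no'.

Answer: no

Derivation:
After press 1 at (0,2):
1 0 1 0
1 1 0 1
0 1 0 1

Lights still on: 7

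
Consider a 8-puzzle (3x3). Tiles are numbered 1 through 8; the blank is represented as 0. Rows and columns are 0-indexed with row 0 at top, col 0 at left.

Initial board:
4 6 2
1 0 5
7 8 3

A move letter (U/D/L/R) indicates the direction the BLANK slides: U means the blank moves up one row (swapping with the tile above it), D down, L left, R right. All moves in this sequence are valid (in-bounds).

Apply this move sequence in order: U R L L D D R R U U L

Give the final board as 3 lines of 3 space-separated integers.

After move 1 (U):
4 0 2
1 6 5
7 8 3

After move 2 (R):
4 2 0
1 6 5
7 8 3

After move 3 (L):
4 0 2
1 6 5
7 8 3

After move 4 (L):
0 4 2
1 6 5
7 8 3

After move 5 (D):
1 4 2
0 6 5
7 8 3

After move 6 (D):
1 4 2
7 6 5
0 8 3

After move 7 (R):
1 4 2
7 6 5
8 0 3

After move 8 (R):
1 4 2
7 6 5
8 3 0

After move 9 (U):
1 4 2
7 6 0
8 3 5

After move 10 (U):
1 4 0
7 6 2
8 3 5

After move 11 (L):
1 0 4
7 6 2
8 3 5

Answer: 1 0 4
7 6 2
8 3 5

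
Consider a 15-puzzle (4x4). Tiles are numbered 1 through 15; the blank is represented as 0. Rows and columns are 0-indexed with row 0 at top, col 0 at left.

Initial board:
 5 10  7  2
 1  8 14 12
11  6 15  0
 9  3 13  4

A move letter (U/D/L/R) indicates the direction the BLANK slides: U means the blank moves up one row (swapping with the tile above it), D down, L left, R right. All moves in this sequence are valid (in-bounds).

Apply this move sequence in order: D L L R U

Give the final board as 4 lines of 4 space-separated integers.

Answer:  5 10  7  2
 1  8 14 12
11  6  0  4
 9  3 15 13

Derivation:
After move 1 (D):
 5 10  7  2
 1  8 14 12
11  6 15  4
 9  3 13  0

After move 2 (L):
 5 10  7  2
 1  8 14 12
11  6 15  4
 9  3  0 13

After move 3 (L):
 5 10  7  2
 1  8 14 12
11  6 15  4
 9  0  3 13

After move 4 (R):
 5 10  7  2
 1  8 14 12
11  6 15  4
 9  3  0 13

After move 5 (U):
 5 10  7  2
 1  8 14 12
11  6  0  4
 9  3 15 13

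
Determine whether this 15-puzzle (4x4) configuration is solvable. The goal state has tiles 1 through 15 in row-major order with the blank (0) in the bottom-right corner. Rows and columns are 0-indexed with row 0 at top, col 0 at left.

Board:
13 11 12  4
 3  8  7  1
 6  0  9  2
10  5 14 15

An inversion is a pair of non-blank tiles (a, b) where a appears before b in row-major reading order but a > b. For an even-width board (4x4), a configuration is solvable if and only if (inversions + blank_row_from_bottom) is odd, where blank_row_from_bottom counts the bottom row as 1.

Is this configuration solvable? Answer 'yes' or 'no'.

Inversions: 51
Blank is in row 2 (0-indexed from top), which is row 2 counting from the bottom (bottom = 1).
51 + 2 = 53, which is odd, so the puzzle is solvable.

Answer: yes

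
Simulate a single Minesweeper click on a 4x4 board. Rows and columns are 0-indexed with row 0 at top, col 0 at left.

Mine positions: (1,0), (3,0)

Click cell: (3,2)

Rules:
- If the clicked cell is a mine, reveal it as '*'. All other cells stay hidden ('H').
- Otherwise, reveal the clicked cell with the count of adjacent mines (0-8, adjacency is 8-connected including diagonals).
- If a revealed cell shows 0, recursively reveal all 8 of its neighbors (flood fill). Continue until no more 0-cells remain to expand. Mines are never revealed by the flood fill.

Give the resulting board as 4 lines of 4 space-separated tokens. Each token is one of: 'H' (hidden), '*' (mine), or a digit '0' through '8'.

H 1 0 0
H 1 0 0
H 2 0 0
H 1 0 0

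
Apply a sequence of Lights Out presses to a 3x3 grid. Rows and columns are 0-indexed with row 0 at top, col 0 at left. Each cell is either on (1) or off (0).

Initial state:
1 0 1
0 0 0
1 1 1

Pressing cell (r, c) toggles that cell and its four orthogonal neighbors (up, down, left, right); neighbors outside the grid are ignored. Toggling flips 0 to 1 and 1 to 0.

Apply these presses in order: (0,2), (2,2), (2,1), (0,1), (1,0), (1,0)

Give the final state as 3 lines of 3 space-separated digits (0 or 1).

After press 1 at (0,2):
1 1 0
0 0 1
1 1 1

After press 2 at (2,2):
1 1 0
0 0 0
1 0 0

After press 3 at (2,1):
1 1 0
0 1 0
0 1 1

After press 4 at (0,1):
0 0 1
0 0 0
0 1 1

After press 5 at (1,0):
1 0 1
1 1 0
1 1 1

After press 6 at (1,0):
0 0 1
0 0 0
0 1 1

Answer: 0 0 1
0 0 0
0 1 1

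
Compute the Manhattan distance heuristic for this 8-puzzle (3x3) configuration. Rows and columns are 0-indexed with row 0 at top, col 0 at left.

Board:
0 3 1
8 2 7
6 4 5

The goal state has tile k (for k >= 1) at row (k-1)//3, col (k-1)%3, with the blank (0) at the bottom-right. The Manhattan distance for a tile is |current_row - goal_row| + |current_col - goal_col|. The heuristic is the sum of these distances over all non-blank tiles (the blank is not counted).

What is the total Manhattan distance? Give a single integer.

Answer: 16

Derivation:
Tile 3: at (0,1), goal (0,2), distance |0-0|+|1-2| = 1
Tile 1: at (0,2), goal (0,0), distance |0-0|+|2-0| = 2
Tile 8: at (1,0), goal (2,1), distance |1-2|+|0-1| = 2
Tile 2: at (1,1), goal (0,1), distance |1-0|+|1-1| = 1
Tile 7: at (1,2), goal (2,0), distance |1-2|+|2-0| = 3
Tile 6: at (2,0), goal (1,2), distance |2-1|+|0-2| = 3
Tile 4: at (2,1), goal (1,0), distance |2-1|+|1-0| = 2
Tile 5: at (2,2), goal (1,1), distance |2-1|+|2-1| = 2
Sum: 1 + 2 + 2 + 1 + 3 + 3 + 2 + 2 = 16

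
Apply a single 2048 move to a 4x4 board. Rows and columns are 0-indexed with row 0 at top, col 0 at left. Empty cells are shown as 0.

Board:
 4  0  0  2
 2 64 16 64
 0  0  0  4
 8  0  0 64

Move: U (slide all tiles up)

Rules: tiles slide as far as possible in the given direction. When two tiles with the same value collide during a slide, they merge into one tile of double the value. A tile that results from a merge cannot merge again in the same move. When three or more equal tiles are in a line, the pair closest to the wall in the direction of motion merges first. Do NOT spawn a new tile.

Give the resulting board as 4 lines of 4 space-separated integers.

Answer:  4 64 16  2
 2  0  0 64
 8  0  0  4
 0  0  0 64

Derivation:
Slide up:
col 0: [4, 2, 0, 8] -> [4, 2, 8, 0]
col 1: [0, 64, 0, 0] -> [64, 0, 0, 0]
col 2: [0, 16, 0, 0] -> [16, 0, 0, 0]
col 3: [2, 64, 4, 64] -> [2, 64, 4, 64]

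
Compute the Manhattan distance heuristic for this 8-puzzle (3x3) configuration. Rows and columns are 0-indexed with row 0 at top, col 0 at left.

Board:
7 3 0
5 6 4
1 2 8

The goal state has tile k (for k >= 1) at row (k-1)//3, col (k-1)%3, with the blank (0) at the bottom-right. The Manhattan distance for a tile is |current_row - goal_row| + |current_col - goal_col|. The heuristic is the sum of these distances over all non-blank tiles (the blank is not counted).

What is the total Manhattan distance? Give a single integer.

Tile 7: (0,0)->(2,0) = 2
Tile 3: (0,1)->(0,2) = 1
Tile 5: (1,0)->(1,1) = 1
Tile 6: (1,1)->(1,2) = 1
Tile 4: (1,2)->(1,0) = 2
Tile 1: (2,0)->(0,0) = 2
Tile 2: (2,1)->(0,1) = 2
Tile 8: (2,2)->(2,1) = 1
Sum: 2 + 1 + 1 + 1 + 2 + 2 + 2 + 1 = 12

Answer: 12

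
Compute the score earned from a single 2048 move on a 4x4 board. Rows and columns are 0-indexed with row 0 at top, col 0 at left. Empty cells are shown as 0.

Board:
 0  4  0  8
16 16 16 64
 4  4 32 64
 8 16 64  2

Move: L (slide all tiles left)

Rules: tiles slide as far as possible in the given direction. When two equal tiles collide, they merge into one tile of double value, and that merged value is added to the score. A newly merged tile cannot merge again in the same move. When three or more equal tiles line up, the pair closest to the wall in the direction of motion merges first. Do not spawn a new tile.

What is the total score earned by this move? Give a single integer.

Slide left:
row 0: [0, 4, 0, 8] -> [4, 8, 0, 0]  score +0 (running 0)
row 1: [16, 16, 16, 64] -> [32, 16, 64, 0]  score +32 (running 32)
row 2: [4, 4, 32, 64] -> [8, 32, 64, 0]  score +8 (running 40)
row 3: [8, 16, 64, 2] -> [8, 16, 64, 2]  score +0 (running 40)
Board after move:
 4  8  0  0
32 16 64  0
 8 32 64  0
 8 16 64  2

Answer: 40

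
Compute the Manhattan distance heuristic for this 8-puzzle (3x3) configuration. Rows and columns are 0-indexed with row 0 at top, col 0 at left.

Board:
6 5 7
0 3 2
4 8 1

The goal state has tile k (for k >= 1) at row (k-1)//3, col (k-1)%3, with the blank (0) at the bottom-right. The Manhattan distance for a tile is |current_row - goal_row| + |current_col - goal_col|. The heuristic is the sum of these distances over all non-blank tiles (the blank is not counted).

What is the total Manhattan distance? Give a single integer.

Answer: 17

Derivation:
Tile 6: at (0,0), goal (1,2), distance |0-1|+|0-2| = 3
Tile 5: at (0,1), goal (1,1), distance |0-1|+|1-1| = 1
Tile 7: at (0,2), goal (2,0), distance |0-2|+|2-0| = 4
Tile 3: at (1,1), goal (0,2), distance |1-0|+|1-2| = 2
Tile 2: at (1,2), goal (0,1), distance |1-0|+|2-1| = 2
Tile 4: at (2,0), goal (1,0), distance |2-1|+|0-0| = 1
Tile 8: at (2,1), goal (2,1), distance |2-2|+|1-1| = 0
Tile 1: at (2,2), goal (0,0), distance |2-0|+|2-0| = 4
Sum: 3 + 1 + 4 + 2 + 2 + 1 + 0 + 4 = 17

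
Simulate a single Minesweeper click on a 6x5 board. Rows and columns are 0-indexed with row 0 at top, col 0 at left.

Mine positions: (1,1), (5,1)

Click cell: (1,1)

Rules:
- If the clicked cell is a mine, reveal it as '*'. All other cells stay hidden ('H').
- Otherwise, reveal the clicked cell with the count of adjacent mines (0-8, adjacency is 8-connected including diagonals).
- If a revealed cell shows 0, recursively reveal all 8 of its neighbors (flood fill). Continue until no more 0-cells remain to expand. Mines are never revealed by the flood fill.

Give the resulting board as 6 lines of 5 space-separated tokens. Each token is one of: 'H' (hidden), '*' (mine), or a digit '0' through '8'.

H H H H H
H * H H H
H H H H H
H H H H H
H H H H H
H H H H H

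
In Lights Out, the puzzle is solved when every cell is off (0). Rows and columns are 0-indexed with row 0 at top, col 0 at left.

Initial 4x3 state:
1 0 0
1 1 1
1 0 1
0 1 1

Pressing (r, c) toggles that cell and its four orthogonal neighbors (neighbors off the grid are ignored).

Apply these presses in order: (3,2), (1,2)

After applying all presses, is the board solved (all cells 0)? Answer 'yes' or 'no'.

After press 1 at (3,2):
1 0 0
1 1 1
1 0 0
0 0 0

After press 2 at (1,2):
1 0 1
1 0 0
1 0 1
0 0 0

Lights still on: 5

Answer: no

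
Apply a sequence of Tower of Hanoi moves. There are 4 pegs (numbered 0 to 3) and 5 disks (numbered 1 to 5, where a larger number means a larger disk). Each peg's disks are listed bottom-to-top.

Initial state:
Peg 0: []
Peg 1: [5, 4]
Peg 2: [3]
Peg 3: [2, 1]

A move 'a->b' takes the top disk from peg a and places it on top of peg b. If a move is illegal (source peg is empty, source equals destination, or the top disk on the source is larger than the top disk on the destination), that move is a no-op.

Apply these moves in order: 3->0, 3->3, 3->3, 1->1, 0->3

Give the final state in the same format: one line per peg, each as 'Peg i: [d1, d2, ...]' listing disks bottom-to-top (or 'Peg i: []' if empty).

After move 1 (3->0):
Peg 0: [1]
Peg 1: [5, 4]
Peg 2: [3]
Peg 3: [2]

After move 2 (3->3):
Peg 0: [1]
Peg 1: [5, 4]
Peg 2: [3]
Peg 3: [2]

After move 3 (3->3):
Peg 0: [1]
Peg 1: [5, 4]
Peg 2: [3]
Peg 3: [2]

After move 4 (1->1):
Peg 0: [1]
Peg 1: [5, 4]
Peg 2: [3]
Peg 3: [2]

After move 5 (0->3):
Peg 0: []
Peg 1: [5, 4]
Peg 2: [3]
Peg 3: [2, 1]

Answer: Peg 0: []
Peg 1: [5, 4]
Peg 2: [3]
Peg 3: [2, 1]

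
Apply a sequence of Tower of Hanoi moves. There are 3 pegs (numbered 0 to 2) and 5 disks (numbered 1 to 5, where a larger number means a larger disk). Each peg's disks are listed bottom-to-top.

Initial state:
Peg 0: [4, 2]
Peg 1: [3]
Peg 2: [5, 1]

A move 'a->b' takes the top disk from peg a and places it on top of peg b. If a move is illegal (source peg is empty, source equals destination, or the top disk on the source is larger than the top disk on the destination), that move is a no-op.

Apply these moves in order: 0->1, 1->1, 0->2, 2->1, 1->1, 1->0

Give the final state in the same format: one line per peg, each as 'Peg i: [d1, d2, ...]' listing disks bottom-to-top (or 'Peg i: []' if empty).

Answer: Peg 0: [4, 1]
Peg 1: [3, 2]
Peg 2: [5]

Derivation:
After move 1 (0->1):
Peg 0: [4]
Peg 1: [3, 2]
Peg 2: [5, 1]

After move 2 (1->1):
Peg 0: [4]
Peg 1: [3, 2]
Peg 2: [5, 1]

After move 3 (0->2):
Peg 0: [4]
Peg 1: [3, 2]
Peg 2: [5, 1]

After move 4 (2->1):
Peg 0: [4]
Peg 1: [3, 2, 1]
Peg 2: [5]

After move 5 (1->1):
Peg 0: [4]
Peg 1: [3, 2, 1]
Peg 2: [5]

After move 6 (1->0):
Peg 0: [4, 1]
Peg 1: [3, 2]
Peg 2: [5]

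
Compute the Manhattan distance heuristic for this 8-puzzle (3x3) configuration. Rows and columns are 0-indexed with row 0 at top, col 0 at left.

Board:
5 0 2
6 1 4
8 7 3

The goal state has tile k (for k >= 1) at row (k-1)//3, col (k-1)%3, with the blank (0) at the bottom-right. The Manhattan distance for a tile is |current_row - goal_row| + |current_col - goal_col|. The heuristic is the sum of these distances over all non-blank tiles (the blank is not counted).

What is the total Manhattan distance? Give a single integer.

Answer: 13

Derivation:
Tile 5: at (0,0), goal (1,1), distance |0-1|+|0-1| = 2
Tile 2: at (0,2), goal (0,1), distance |0-0|+|2-1| = 1
Tile 6: at (1,0), goal (1,2), distance |1-1|+|0-2| = 2
Tile 1: at (1,1), goal (0,0), distance |1-0|+|1-0| = 2
Tile 4: at (1,2), goal (1,0), distance |1-1|+|2-0| = 2
Tile 8: at (2,0), goal (2,1), distance |2-2|+|0-1| = 1
Tile 7: at (2,1), goal (2,0), distance |2-2|+|1-0| = 1
Tile 3: at (2,2), goal (0,2), distance |2-0|+|2-2| = 2
Sum: 2 + 1 + 2 + 2 + 2 + 1 + 1 + 2 = 13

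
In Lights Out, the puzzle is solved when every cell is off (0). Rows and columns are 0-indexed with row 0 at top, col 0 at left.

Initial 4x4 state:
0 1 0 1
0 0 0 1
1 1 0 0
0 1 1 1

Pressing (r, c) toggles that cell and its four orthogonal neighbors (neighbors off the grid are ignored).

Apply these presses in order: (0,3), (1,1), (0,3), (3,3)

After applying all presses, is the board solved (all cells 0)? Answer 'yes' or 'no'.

Answer: no

Derivation:
After press 1 at (0,3):
0 1 1 0
0 0 0 0
1 1 0 0
0 1 1 1

After press 2 at (1,1):
0 0 1 0
1 1 1 0
1 0 0 0
0 1 1 1

After press 3 at (0,3):
0 0 0 1
1 1 1 1
1 0 0 0
0 1 1 1

After press 4 at (3,3):
0 0 0 1
1 1 1 1
1 0 0 1
0 1 0 0

Lights still on: 8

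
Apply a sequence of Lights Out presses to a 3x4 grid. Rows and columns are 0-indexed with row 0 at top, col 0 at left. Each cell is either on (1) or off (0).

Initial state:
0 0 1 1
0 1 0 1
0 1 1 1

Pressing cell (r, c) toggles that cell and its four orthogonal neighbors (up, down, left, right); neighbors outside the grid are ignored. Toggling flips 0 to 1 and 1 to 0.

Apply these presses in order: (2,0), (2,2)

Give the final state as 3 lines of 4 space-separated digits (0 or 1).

After press 1 at (2,0):
0 0 1 1
1 1 0 1
1 0 1 1

After press 2 at (2,2):
0 0 1 1
1 1 1 1
1 1 0 0

Answer: 0 0 1 1
1 1 1 1
1 1 0 0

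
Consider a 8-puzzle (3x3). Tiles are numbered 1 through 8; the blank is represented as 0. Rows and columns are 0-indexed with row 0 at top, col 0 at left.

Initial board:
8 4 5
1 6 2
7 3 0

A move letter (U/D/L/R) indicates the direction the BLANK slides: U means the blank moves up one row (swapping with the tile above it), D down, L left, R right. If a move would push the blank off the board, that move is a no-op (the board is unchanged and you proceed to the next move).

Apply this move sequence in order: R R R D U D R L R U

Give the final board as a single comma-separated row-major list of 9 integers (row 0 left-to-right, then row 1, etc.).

Answer: 8, 4, 5, 1, 6, 0, 7, 3, 2

Derivation:
After move 1 (R):
8 4 5
1 6 2
7 3 0

After move 2 (R):
8 4 5
1 6 2
7 3 0

After move 3 (R):
8 4 5
1 6 2
7 3 0

After move 4 (D):
8 4 5
1 6 2
7 3 0

After move 5 (U):
8 4 5
1 6 0
7 3 2

After move 6 (D):
8 4 5
1 6 2
7 3 0

After move 7 (R):
8 4 5
1 6 2
7 3 0

After move 8 (L):
8 4 5
1 6 2
7 0 3

After move 9 (R):
8 4 5
1 6 2
7 3 0

After move 10 (U):
8 4 5
1 6 0
7 3 2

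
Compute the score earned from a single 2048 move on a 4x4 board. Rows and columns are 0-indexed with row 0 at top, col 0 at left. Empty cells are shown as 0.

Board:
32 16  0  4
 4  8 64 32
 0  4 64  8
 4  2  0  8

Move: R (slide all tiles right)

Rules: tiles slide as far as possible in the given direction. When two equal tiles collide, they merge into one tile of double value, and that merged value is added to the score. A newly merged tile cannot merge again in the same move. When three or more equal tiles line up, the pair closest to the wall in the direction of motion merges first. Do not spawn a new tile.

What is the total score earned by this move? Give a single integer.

Answer: 0

Derivation:
Slide right:
row 0: [32, 16, 0, 4] -> [0, 32, 16, 4]  score +0 (running 0)
row 1: [4, 8, 64, 32] -> [4, 8, 64, 32]  score +0 (running 0)
row 2: [0, 4, 64, 8] -> [0, 4, 64, 8]  score +0 (running 0)
row 3: [4, 2, 0, 8] -> [0, 4, 2, 8]  score +0 (running 0)
Board after move:
 0 32 16  4
 4  8 64 32
 0  4 64  8
 0  4  2  8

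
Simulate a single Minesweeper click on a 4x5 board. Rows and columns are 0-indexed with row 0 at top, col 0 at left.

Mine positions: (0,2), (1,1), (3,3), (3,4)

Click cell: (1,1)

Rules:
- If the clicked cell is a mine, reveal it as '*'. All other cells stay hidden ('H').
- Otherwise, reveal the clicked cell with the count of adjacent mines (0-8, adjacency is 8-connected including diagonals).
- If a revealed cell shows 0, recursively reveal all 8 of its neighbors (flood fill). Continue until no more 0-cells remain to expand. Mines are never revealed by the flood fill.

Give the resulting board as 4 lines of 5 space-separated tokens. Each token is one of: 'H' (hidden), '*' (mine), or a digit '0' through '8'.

H H H H H
H * H H H
H H H H H
H H H H H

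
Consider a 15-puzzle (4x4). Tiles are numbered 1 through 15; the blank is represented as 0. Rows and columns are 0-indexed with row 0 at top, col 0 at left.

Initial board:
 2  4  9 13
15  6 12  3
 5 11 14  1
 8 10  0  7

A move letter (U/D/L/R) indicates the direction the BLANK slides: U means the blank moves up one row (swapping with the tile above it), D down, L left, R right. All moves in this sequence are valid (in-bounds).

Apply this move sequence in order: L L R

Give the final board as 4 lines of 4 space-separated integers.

After move 1 (L):
 2  4  9 13
15  6 12  3
 5 11 14  1
 8  0 10  7

After move 2 (L):
 2  4  9 13
15  6 12  3
 5 11 14  1
 0  8 10  7

After move 3 (R):
 2  4  9 13
15  6 12  3
 5 11 14  1
 8  0 10  7

Answer:  2  4  9 13
15  6 12  3
 5 11 14  1
 8  0 10  7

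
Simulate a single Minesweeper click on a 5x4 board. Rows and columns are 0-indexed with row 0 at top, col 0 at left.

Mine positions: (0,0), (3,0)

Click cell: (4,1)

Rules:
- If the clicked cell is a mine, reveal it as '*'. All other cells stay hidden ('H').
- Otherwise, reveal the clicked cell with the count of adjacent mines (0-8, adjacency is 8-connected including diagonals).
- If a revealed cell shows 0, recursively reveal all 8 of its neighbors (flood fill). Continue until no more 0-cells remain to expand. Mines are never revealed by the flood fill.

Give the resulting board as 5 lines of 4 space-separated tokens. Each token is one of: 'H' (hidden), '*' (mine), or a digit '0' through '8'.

H H H H
H H H H
H H H H
H H H H
H 1 H H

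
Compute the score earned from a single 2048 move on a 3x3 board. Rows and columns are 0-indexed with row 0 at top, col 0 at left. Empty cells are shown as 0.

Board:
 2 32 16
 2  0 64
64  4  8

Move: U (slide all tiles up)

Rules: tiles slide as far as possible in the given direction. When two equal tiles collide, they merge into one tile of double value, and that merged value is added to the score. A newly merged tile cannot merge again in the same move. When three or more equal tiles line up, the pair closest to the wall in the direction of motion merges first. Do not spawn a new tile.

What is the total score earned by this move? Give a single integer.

Answer: 4

Derivation:
Slide up:
col 0: [2, 2, 64] -> [4, 64, 0]  score +4 (running 4)
col 1: [32, 0, 4] -> [32, 4, 0]  score +0 (running 4)
col 2: [16, 64, 8] -> [16, 64, 8]  score +0 (running 4)
Board after move:
 4 32 16
64  4 64
 0  0  8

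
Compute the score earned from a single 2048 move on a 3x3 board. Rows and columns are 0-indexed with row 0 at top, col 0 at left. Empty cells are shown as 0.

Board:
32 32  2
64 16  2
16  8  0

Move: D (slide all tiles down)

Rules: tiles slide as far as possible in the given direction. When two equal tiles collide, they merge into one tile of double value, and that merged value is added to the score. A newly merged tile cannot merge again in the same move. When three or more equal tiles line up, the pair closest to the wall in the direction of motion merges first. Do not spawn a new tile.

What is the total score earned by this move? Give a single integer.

Slide down:
col 0: [32, 64, 16] -> [32, 64, 16]  score +0 (running 0)
col 1: [32, 16, 8] -> [32, 16, 8]  score +0 (running 0)
col 2: [2, 2, 0] -> [0, 0, 4]  score +4 (running 4)
Board after move:
32 32  0
64 16  0
16  8  4

Answer: 4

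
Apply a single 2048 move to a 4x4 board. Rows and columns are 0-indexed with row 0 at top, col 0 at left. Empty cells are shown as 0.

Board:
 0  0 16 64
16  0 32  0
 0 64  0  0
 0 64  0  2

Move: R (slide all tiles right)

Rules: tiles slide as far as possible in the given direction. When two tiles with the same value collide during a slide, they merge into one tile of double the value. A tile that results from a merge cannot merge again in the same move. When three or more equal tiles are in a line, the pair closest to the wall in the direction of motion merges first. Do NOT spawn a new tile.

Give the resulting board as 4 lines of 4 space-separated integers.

Answer:  0  0 16 64
 0  0 16 32
 0  0  0 64
 0  0 64  2

Derivation:
Slide right:
row 0: [0, 0, 16, 64] -> [0, 0, 16, 64]
row 1: [16, 0, 32, 0] -> [0, 0, 16, 32]
row 2: [0, 64, 0, 0] -> [0, 0, 0, 64]
row 3: [0, 64, 0, 2] -> [0, 0, 64, 2]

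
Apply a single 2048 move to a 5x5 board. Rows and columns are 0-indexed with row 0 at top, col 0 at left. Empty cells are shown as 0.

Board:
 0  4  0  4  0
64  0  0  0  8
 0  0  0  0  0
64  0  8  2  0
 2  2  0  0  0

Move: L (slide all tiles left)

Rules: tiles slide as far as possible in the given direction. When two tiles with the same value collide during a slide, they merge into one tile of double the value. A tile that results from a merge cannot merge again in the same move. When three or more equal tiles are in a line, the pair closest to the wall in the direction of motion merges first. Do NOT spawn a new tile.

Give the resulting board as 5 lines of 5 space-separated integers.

Slide left:
row 0: [0, 4, 0, 4, 0] -> [8, 0, 0, 0, 0]
row 1: [64, 0, 0, 0, 8] -> [64, 8, 0, 0, 0]
row 2: [0, 0, 0, 0, 0] -> [0, 0, 0, 0, 0]
row 3: [64, 0, 8, 2, 0] -> [64, 8, 2, 0, 0]
row 4: [2, 2, 0, 0, 0] -> [4, 0, 0, 0, 0]

Answer:  8  0  0  0  0
64  8  0  0  0
 0  0  0  0  0
64  8  2  0  0
 4  0  0  0  0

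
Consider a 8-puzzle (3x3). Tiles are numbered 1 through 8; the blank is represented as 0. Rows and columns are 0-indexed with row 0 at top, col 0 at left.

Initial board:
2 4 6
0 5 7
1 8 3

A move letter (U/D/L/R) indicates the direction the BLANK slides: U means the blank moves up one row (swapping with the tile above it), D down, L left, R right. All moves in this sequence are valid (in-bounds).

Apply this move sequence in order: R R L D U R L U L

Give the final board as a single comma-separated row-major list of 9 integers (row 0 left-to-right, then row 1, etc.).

Answer: 0, 2, 6, 5, 4, 7, 1, 8, 3

Derivation:
After move 1 (R):
2 4 6
5 0 7
1 8 3

After move 2 (R):
2 4 6
5 7 0
1 8 3

After move 3 (L):
2 4 6
5 0 7
1 8 3

After move 4 (D):
2 4 6
5 8 7
1 0 3

After move 5 (U):
2 4 6
5 0 7
1 8 3

After move 6 (R):
2 4 6
5 7 0
1 8 3

After move 7 (L):
2 4 6
5 0 7
1 8 3

After move 8 (U):
2 0 6
5 4 7
1 8 3

After move 9 (L):
0 2 6
5 4 7
1 8 3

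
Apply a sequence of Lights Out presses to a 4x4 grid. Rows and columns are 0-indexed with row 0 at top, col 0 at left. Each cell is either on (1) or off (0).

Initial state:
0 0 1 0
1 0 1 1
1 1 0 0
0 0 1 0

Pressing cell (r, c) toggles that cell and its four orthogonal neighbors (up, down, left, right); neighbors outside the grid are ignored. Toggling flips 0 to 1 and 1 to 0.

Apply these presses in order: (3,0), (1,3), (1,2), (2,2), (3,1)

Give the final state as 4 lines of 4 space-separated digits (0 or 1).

Answer: 0 0 0 1
1 1 0 1
0 1 0 0
0 0 1 0

Derivation:
After press 1 at (3,0):
0 0 1 0
1 0 1 1
0 1 0 0
1 1 1 0

After press 2 at (1,3):
0 0 1 1
1 0 0 0
0 1 0 1
1 1 1 0

After press 3 at (1,2):
0 0 0 1
1 1 1 1
0 1 1 1
1 1 1 0

After press 4 at (2,2):
0 0 0 1
1 1 0 1
0 0 0 0
1 1 0 0

After press 5 at (3,1):
0 0 0 1
1 1 0 1
0 1 0 0
0 0 1 0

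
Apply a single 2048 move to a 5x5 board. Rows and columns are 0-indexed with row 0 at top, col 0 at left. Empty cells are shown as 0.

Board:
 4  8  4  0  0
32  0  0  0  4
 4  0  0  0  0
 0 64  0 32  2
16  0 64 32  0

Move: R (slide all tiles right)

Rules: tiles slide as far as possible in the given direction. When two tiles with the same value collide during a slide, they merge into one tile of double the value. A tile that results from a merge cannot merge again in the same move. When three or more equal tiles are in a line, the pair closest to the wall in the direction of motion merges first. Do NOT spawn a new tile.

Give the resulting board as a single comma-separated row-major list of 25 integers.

Slide right:
row 0: [4, 8, 4, 0, 0] -> [0, 0, 4, 8, 4]
row 1: [32, 0, 0, 0, 4] -> [0, 0, 0, 32, 4]
row 2: [4, 0, 0, 0, 0] -> [0, 0, 0, 0, 4]
row 3: [0, 64, 0, 32, 2] -> [0, 0, 64, 32, 2]
row 4: [16, 0, 64, 32, 0] -> [0, 0, 16, 64, 32]

Answer: 0, 0, 4, 8, 4, 0, 0, 0, 32, 4, 0, 0, 0, 0, 4, 0, 0, 64, 32, 2, 0, 0, 16, 64, 32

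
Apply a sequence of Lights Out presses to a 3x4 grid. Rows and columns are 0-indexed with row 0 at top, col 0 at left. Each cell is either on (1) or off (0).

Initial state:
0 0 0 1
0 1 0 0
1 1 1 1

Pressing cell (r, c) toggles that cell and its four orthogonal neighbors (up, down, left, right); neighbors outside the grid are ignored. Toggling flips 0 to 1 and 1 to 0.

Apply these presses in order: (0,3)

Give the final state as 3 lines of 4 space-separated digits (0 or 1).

Answer: 0 0 1 0
0 1 0 1
1 1 1 1

Derivation:
After press 1 at (0,3):
0 0 1 0
0 1 0 1
1 1 1 1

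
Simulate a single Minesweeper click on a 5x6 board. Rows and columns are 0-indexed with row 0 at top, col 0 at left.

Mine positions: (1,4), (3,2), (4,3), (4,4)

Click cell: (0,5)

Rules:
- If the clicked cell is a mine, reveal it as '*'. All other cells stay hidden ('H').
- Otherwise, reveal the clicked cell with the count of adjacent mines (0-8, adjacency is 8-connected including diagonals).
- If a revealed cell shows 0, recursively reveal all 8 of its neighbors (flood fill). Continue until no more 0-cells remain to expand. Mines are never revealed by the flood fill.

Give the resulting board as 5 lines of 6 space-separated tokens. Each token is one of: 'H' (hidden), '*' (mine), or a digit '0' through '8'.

H H H H H 1
H H H H H H
H H H H H H
H H H H H H
H H H H H H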